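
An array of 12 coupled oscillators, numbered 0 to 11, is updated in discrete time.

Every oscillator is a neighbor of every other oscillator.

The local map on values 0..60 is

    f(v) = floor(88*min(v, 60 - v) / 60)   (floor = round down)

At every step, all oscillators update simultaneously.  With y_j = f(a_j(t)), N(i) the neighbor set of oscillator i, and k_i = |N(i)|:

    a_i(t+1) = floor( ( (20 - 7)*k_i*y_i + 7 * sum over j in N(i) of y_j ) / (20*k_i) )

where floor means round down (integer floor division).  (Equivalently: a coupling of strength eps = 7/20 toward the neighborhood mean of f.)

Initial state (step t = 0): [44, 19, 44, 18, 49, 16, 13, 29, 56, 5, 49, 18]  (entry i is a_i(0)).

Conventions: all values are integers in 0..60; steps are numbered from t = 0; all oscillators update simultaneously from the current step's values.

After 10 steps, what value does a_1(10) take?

Answer: a_1(10) = 27

Derivation:
t=0: [44, 19, 44, 18, 49, 16, 13, 29, 56, 5, 49, 18]
t=1: [22, 24, 22, 24, 17, 22, 19, 34, 11, 12, 17, 24]
t=2: [30, 32, 30, 32, 25, 30, 27, 34, 20, 21, 25, 32]
t=3: [41, 40, 41, 40, 36, 41, 38, 38, 32, 33, 36, 40]
t=4: [28, 30, 28, 30, 33, 28, 31, 31, 37, 36, 33, 30]
t=5: [40, 42, 40, 42, 39, 40, 41, 41, 35, 37, 39, 42]
t=6: [29, 27, 29, 27, 29, 29, 27, 27, 33, 31, 29, 27]
t=7: [41, 39, 41, 39, 41, 41, 39, 39, 39, 41, 41, 39]
t=8: [27, 29, 27, 29, 27, 27, 29, 29, 29, 27, 27, 29]
t=9: [39, 41, 39, 41, 39, 39, 41, 41, 41, 39, 39, 41]
t=10: [29, 27, 29, 27, 29, 29, 27, 27, 27, 29, 29, 27]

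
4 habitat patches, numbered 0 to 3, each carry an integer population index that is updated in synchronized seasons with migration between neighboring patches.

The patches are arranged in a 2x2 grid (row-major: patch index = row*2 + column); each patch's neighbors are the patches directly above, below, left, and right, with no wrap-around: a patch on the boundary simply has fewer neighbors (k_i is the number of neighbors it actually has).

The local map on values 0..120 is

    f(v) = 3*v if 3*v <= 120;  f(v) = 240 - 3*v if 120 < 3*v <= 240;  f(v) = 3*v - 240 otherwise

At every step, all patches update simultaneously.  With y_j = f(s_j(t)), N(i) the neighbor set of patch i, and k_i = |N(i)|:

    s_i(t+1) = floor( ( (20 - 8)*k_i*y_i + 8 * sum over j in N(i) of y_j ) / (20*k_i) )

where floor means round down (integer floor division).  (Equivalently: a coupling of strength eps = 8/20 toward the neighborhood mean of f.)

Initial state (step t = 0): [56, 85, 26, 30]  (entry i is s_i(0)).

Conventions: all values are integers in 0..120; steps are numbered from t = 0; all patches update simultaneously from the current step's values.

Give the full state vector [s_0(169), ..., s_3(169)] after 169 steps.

Simulating step by step:
t=0: [56, 85, 26, 30]
t=1: [61, 41, 79, 72]
t=2: [58, 86, 18, 38]
t=3: [54, 46, 68, 82]
t=4: [74, 78, 38, 31]
t=5: [34, 25, 90, 79]
t=6: [82, 66, 39, 22]
t=7: [35, 39, 84, 71]
t=8: [88, 96, 33, 42]
t=9: [43, 56, 87, 97]
t=10: [85, 75, 45, 49]
t=11: [33, 30, 84, 79]
t=12: [79, 74, 27, 22]
t=13: [21, 24, 62, 59]
t=14: [63, 68, 57, 63]
t=15: [51, 42, 61, 51]
t=16: [86, 103, 69, 86]
t=17: [31, 48, 27, 31]
t=18: [91, 94, 85, 91]
t=19: [31, 38, 22, 31]
t=20: [91, 105, 76, 91]
t=21: [37, 58, 20, 37]
t=22: [91, 84, 80, 91]
t=23: [22, 20, 13, 22]
t=24: [59, 62, 49, 59]
t=25: [67, 57, 81, 67]
t=26: [37, 57, 17, 37]
t=27: [90, 85, 75, 90]
t=28: [24, 21, 21, 24]
t=29: [68, 66, 66, 68]
t=30: [38, 39, 39, 38]
t=31: [115, 115, 115, 115]
t=32: [105, 105, 105, 105]
t=33: [75, 75, 75, 75]
t=34: [15, 15, 15, 15]
t=35: [45, 45, 45, 45]
t=36: [105, 105, 105, 105]

Answer: [75, 75, 75, 75]
Key observation: The state at step 32, [105, 105, 105, 105], reappears at step 36: the system is in a cycle of period 4 from step 32 on.  Therefore the state at step 169 equals the state at step 32 + ((169 - 32) mod 4) = 33, which is [75, 75, 75, 75].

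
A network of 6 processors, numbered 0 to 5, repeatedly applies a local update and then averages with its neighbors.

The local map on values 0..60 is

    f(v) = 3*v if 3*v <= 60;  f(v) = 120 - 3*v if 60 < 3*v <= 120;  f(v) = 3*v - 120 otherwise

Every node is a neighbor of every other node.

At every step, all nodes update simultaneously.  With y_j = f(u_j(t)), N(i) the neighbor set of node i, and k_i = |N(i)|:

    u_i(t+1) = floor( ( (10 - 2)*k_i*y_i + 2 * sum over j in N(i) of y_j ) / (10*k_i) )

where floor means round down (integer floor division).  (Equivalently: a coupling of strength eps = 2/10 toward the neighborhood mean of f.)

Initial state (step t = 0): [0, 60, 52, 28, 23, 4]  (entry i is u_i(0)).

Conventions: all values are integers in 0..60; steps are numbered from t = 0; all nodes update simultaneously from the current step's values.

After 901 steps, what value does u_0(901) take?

Simulating step by step:
t=0: [0, 60, 52, 28, 23, 4]
t=1: [7, 53, 35, 35, 46, 16]
t=2: [22, 35, 17, 17, 19, 42]
t=3: [50, 20, 48, 48, 52, 13]
t=4: [31, 54, 26, 26, 35, 38]
t=5: [27, 38, 38, 38, 18, 11]
t=6: [35, 10, 10, 10, 46, 30]
t=7: [17, 28, 28, 28, 19, 28]
t=8: [48, 37, 37, 37, 53, 37]
t=9: [22, 10, 10, 10, 33, 10]
t=10: [48, 30, 30, 30, 23, 30]
t=11: [26, 30, 30, 30, 46, 30]
t=12: [39, 30, 30, 30, 20, 30]
t=13: [9, 30, 30, 30, 52, 30]
t=14: [27, 30, 30, 30, 34, 30]
t=15: [36, 29, 29, 29, 20, 29]
t=16: [17, 33, 33, 33, 53, 33]
t=17: [45, 22, 22, 22, 36, 22]
t=18: [21, 50, 50, 50, 18, 50]
t=19: [52, 32, 32, 32, 50, 32]
t=20: [33, 24, 24, 24, 29, 24]
t=21: [25, 46, 46, 46, 34, 46]
t=22: [39, 19, 19, 19, 19, 19]
t=23: [13, 54, 54, 54, 54, 54]
t=24: [39, 41, 41, 41, 41, 41]
t=25: [3, 3, 3, 3, 3, 3]
t=26: [9, 9, 9, 9, 9, 9]
t=27: [27, 27, 27, 27, 27, 27]
t=28: [39, 39, 39, 39, 39, 39]
t=29: [3, 3, 3, 3, 3, 3]

Answer: u_0(901) = 3
Key observation: The state at step 25, [3, 3, 3, 3, 3, 3], reappears at step 29: the system is in a cycle of period 4 from step 25 on.  Therefore the state at step 901 equals the state at step 25 + ((901 - 25) mod 4) = 25, which is [3, 3, 3, 3, 3, 3].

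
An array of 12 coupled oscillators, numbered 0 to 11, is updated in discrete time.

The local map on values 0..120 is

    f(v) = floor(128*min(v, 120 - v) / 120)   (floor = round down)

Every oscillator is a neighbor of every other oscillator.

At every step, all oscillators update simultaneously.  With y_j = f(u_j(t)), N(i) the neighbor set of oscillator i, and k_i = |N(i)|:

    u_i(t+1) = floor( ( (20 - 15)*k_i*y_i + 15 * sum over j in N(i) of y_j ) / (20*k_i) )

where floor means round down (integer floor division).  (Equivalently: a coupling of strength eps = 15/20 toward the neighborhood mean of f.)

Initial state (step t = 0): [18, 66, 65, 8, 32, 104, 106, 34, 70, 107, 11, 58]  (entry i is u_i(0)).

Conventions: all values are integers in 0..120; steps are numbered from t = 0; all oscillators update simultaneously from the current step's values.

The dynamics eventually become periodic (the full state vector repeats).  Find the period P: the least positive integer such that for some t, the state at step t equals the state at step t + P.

Answer: 2
Key observation: The state at step 14, [61, 61, 61, 61, 61, 61, 61, 61, 61, 61, 61, 61], reappears at step 16 — and no state repeats earlier — so the cycle the system enters has period 2.

Derivation:
t=0: [18, 66, 65, 8, 32, 104, 106, 34, 70, 107, 11, 58]
t=1: [29, 36, 36, 27, 32, 29, 28, 32, 35, 28, 27, 37]
t=2: [32, 33, 33, 31, 33, 32, 32, 33, 33, 32, 31, 33]
t=3: [34, 34, 34, 34, 34, 34, 34, 34, 34, 34, 34, 34]
t=4: [36, 36, 36, 36, 36, 36, 36, 36, 36, 36, 36, 36]
t=5: [38, 38, 38, 38, 38, 38, 38, 38, 38, 38, 38, 38]
t=6: [40, 40, 40, 40, 40, 40, 40, 40, 40, 40, 40, 40]
t=7: [42, 42, 42, 42, 42, 42, 42, 42, 42, 42, 42, 42]
t=8: [44, 44, 44, 44, 44, 44, 44, 44, 44, 44, 44, 44]
t=9: [46, 46, 46, 46, 46, 46, 46, 46, 46, 46, 46, 46]
t=10: [49, 49, 49, 49, 49, 49, 49, 49, 49, 49, 49, 49]
t=11: [52, 52, 52, 52, 52, 52, 52, 52, 52, 52, 52, 52]
t=12: [55, 55, 55, 55, 55, 55, 55, 55, 55, 55, 55, 55]
t=13: [58, 58, 58, 58, 58, 58, 58, 58, 58, 58, 58, 58]
t=14: [61, 61, 61, 61, 61, 61, 61, 61, 61, 61, 61, 61]
t=15: [62, 62, 62, 62, 62, 62, 62, 62, 62, 62, 62, 62]
t=16: [61, 61, 61, 61, 61, 61, 61, 61, 61, 61, 61, 61]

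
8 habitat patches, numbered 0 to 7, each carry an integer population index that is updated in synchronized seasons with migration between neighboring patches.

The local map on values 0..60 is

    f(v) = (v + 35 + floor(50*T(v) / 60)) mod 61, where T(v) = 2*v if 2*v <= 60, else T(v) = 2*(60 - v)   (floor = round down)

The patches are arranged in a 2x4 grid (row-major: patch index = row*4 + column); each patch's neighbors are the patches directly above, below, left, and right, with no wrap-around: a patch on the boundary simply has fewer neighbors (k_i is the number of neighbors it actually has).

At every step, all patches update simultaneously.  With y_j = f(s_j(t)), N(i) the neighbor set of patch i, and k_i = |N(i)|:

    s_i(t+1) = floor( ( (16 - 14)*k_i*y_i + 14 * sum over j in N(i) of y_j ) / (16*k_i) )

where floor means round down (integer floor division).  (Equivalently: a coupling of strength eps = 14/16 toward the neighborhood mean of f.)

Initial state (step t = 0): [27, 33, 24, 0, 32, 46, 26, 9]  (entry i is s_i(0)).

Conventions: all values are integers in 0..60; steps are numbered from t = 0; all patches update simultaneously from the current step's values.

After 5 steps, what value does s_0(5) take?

Simulating step by step:
t=0: [27, 33, 24, 0, 32, 46, 26, 9]
t=1: [51, 43, 42, 46, 45, 48, 46, 41]
t=2: [43, 42, 43, 45, 41, 43, 44, 43]
t=3: [45, 45, 44, 44, 45, 45, 44, 44]
t=4: [44, 44, 44, 44, 44, 44, 44, 44]
t=5: [44, 44, 44, 44, 44, 44, 44, 44]

Answer: s_0(5) = 44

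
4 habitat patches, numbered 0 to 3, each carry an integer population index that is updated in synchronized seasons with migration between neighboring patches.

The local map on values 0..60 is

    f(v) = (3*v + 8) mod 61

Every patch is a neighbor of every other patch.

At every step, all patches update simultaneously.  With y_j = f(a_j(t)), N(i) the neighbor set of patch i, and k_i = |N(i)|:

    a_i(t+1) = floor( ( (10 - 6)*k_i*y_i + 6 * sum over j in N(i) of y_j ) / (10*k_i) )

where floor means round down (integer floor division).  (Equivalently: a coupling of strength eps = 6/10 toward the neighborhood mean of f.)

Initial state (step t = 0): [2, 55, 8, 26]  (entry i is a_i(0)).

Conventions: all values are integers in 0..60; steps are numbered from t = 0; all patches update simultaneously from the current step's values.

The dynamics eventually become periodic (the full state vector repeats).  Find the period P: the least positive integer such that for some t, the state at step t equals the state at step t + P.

Simulating step by step:
t=0: [2, 55, 8, 26]
t=1: [27, 34, 30, 29]
t=2: [35, 39, 37, 36]
t=3: [44, 34, 45, 44]
t=4: [24, 31, 25, 24]
t=5: [23, 28, 24, 23]
t=6: [19, 22, 20, 19]
t=7: [6, 8, 7, 6]
t=8: [27, 29, 28, 27]
t=9: [29, 31, 30, 29]
t=10: [35, 37, 36, 35]
t=11: [53, 55, 54, 53]
t=12: [46, 48, 47, 46]
t=13: [25, 27, 26, 25]
t=14: [23, 25, 24, 23]
t=15: [17, 19, 18, 17]
t=16: [36, 25, 24, 36]
t=17: [41, 34, 34, 41]
t=18: [25, 33, 33, 25]
t=19: [31, 36, 36, 31]
t=20: [46, 49, 49, 46]
t=21: [27, 29, 29, 27]
t=22: [30, 31, 31, 30]
t=23: [38, 38, 38, 38]
t=24: [0, 0, 0, 0]
t=25: [8, 8, 8, 8]
t=26: [32, 32, 32, 32]
t=27: [43, 43, 43, 43]
t=28: [15, 15, 15, 15]
t=29: [53, 53, 53, 53]
t=30: [45, 45, 45, 45]
t=31: [21, 21, 21, 21]
t=32: [10, 10, 10, 10]
t=33: [38, 38, 38, 38]

Answer: 10
Key observation: The state at step 23, [38, 38, 38, 38], reappears at step 33 — and no state repeats earlier — so the cycle the system enters has period 10.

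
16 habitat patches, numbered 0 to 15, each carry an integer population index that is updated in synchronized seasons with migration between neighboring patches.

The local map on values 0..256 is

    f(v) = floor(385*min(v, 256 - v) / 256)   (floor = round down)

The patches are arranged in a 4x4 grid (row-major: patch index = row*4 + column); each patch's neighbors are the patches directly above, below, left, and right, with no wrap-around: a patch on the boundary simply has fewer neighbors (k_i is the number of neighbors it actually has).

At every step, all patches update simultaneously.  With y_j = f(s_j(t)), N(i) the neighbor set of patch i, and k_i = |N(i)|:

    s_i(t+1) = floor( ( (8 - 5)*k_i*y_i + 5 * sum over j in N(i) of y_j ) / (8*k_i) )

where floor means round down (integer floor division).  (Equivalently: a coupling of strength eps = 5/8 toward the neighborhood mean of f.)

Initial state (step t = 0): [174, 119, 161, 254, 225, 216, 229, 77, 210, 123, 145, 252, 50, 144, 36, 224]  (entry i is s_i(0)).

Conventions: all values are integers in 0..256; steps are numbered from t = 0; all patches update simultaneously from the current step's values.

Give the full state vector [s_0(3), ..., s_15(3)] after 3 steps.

Simulating step by step:
t=0: [174, 119, 161, 254, 225, 216, 229, 77, 210, 123, 145, 252, 50, 144, 36, 224]
t=1: [116, 134, 99, 81, 69, 92, 90, 53, 89, 141, 106, 70, 102, 128, 99, 36]
t=2: [154, 164, 146, 116, 131, 144, 132, 104, 139, 161, 147, 100, 158, 170, 139, 99]
t=3: [158, 153, 165, 165, 173, 165, 171, 164, 164, 152, 163, 153, 150, 145, 157, 157]

Answer: [158, 153, 165, 165, 173, 165, 171, 164, 164, 152, 163, 153, 150, 145, 157, 157]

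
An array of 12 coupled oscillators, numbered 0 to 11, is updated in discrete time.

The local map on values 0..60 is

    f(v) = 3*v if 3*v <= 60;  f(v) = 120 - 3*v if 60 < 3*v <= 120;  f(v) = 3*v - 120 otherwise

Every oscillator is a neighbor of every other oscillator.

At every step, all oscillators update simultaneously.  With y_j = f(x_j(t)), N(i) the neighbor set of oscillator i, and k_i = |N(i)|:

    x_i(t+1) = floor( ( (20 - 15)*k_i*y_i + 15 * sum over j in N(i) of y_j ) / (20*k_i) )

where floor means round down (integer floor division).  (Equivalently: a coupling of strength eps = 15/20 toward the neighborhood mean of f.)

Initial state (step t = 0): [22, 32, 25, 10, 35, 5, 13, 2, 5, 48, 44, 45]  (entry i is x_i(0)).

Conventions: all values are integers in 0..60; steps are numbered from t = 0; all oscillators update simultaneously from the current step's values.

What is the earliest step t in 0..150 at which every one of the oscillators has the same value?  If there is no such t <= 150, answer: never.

Simulating step by step:
t=0: [22, 32, 25, 10, 35, 5, 13, 2, 5, 48, 44, 45]  (not all equal)
t=1: [29, 24, 28, 25, 22, 22, 27, 21, 22, 24, 22, 22]  (not all equal)
t=2: [45, 48, 45, 47, 49, 49, 46, 49, 49, 48, 49, 49]  (not all equal)
t=3: [21, 23, 21, 22, 23, 23, 22, 23, 23, 23, 23, 23]  (not all equal)
t=4: [53, 52, 53, 52, 52, 52, 52, 52, 52, 52, 52, 52]  (not all equal)
t=5: [36, 36, 36, 36, 36, 36, 36, 36, 36, 36, 36, 36]  (all equal)

Answer: 5
Key observation: Synchronization is absorbing here: once all oscillators are equal they stay equal, and step 5 is the first all-equal step.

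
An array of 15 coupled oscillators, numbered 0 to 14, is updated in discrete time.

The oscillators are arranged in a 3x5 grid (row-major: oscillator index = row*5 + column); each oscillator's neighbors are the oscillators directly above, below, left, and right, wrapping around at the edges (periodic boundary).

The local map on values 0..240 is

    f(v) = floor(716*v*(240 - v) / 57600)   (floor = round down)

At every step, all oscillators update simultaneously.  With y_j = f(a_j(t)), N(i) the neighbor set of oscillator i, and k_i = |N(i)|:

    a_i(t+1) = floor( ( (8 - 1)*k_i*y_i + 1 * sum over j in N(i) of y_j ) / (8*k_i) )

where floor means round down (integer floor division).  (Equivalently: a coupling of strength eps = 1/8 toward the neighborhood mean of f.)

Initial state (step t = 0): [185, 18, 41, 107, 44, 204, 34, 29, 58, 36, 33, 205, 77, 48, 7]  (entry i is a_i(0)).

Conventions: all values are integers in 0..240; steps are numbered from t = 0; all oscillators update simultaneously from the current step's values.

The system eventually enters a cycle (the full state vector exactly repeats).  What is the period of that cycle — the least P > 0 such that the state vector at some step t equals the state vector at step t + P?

Answer: 2
Key observation: The state at step 16, [161, 161, 161, 161, 161, 161, 161, 161, 161, 161, 161, 161, 161, 161, 161], reappears at step 18 — and no state repeats earlier — so the cycle the system enters has period 2.

Derivation:
t=0: [185, 18, 41, 107, 44, 204, 34, 29, 58, 36, 33, 205, 77, 48, 7]
t=1: [120, 55, 102, 168, 106, 91, 85, 81, 128, 90, 83, 89, 148, 114, 29]
t=2: [176, 131, 171, 153, 171, 167, 162, 161, 176, 164, 159, 165, 169, 173, 87]
t=3: [142, 173, 148, 162, 147, 151, 157, 156, 141, 153, 159, 153, 149, 145, 163]
t=4: [170, 146, 167, 158, 168, 166, 160, 162, 171, 165, 160, 164, 167, 170, 157]
t=5: [148, 167, 152, 159, 150, 152, 158, 156, 147, 152, 158, 154, 151, 147, 159]
t=6: [168, 152, 165, 160, 166, 165, 160, 162, 168, 165, 161, 163, 166, 168, 160]
t=7: [150, 164, 153, 158, 152, 153, 158, 156, 150, 153, 157, 156, 152, 150, 158]
t=8: [166, 155, 164, 161, 165, 164, 160, 162, 166, 164, 161, 161, 165, 166, 161]
t=9: [152, 162, 154, 157, 153, 154, 158, 156, 152, 154, 157, 158, 153, 152, 157]
t=10: [165, 157, 163, 161, 164, 163, 161, 162, 165, 164, 161, 161, 164, 165, 161]
t=11: [153, 160, 156, 157, 154, 155, 158, 156, 153, 154, 157, 157, 154, 153, 157]
t=12: [164, 159, 161, 161, 163, 162, 161, 162, 164, 163, 161, 161, 163, 164, 161]
t=13: [154, 159, 157, 157, 156, 156, 158, 156, 154, 156, 157, 158, 156, 154, 157]
t=14: [163, 160, 161, 161, 162, 162, 161, 162, 163, 162, 161, 161, 162, 163, 161]
t=15: [156, 158, 157, 157, 157, 157, 157, 157, 156, 157, 157, 158, 157, 156, 157]
t=16: [161, 161, 161, 161, 161, 161, 161, 161, 161, 161, 161, 161, 161, 161, 161]
t=17: [158, 158, 158, 158, 158, 158, 158, 158, 158, 158, 158, 158, 158, 158, 158]
t=18: [161, 161, 161, 161, 161, 161, 161, 161, 161, 161, 161, 161, 161, 161, 161]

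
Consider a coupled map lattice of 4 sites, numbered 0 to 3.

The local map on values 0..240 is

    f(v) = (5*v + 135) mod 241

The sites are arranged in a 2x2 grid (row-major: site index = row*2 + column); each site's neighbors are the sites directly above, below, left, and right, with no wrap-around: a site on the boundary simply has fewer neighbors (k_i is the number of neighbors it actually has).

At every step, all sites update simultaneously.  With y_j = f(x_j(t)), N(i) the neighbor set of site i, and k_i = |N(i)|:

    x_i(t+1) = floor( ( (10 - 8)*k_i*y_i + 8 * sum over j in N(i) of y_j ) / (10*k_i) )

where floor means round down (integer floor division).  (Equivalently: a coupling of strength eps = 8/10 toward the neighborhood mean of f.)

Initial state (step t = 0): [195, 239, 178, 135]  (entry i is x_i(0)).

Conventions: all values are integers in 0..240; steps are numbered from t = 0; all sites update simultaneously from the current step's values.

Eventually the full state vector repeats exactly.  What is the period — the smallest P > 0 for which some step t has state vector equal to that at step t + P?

Answer: 4
Key observation: The state at step 90, [129, 129, 115, 115], reappears at step 94 — and no state repeats earlier — so the cycle the system enters has period 4.

Derivation:
t=0: [195, 239, 178, 135]
t=1: [103, 118, 105, 91]
t=2: [105, 110, 146, 93]
t=3: [173, 159, 146, 161]
t=4: [146, 142, 129, 183]
t=5: [100, 115, 102, 88]
t=6: [187, 144, 131, 175]
t=7: [100, 87, 74, 88]
t=8: [75, 116, 103, 63]
t=9: [166, 141, 128, 202]
t=10: [67, 96, 83, 103]
t=11: [126, 185, 172, 114]
t=12: [59, 125, 112, 95]
t=13: [137, 134, 169, 125]
t=14: [58, 70, 56, 46]
t=15: [107, 123, 158, 95]
t=16: [129, 131, 166, 117]
t=17: [38, 131, 118, 74]
t=18: [44, 56, 43, 32]
t=19: [136, 102, 89, 124]
t=20: [122, 82, 69, 110]
t=21: [125, 102, 137, 161]
t=22: [111, 134, 121, 147]
t=23: [81, 158, 145, 69]
t=24: [147, 159, 146, 183]
t=25: [169, 134, 121, 156]
t=26: [42, 99, 86, 78]
t=27: [113, 88, 75, 101]
t=28: [92, 169, 156, 80]
t=29: [105, 69, 104, 93]
t=30: [200, 166, 153, 188]
t=31: [105, 113, 148, 93]
t=32: [183, 162, 148, 171]
t=33: [166, 89, 75, 154]
t=34: [50, 92, 78, 86]
t=35: [91, 113, 99, 79]
t=36: [168, 106, 92, 156]
t=37: [120, 117, 103, 156]
t=38: [164, 129, 115, 200]
t=39: [160, 172, 206, 148]
t=40: [135, 151, 185, 123]
t=41: [122, 79, 64, 110]
t=42: [109, 99, 132, 145]
t=43: [127, 163, 148, 115]
t=44: [161, 155, 140, 197]
t=45: [163, 186, 171, 150]
t=46: [96, 175, 160, 83]
t=47: [129, 89, 122, 116]
t=48: [59, 135, 120, 94]
t=49: [77, 142, 127, 64]
t=50: [75, 125, 110, 110]
t=51: [101, 99, 133, 136]
t=52: [121, 129, 115, 108]
t=53: [117, 95, 129, 152]
t=54: [121, 189, 175, 108]
t=55: [68, 107, 93, 103]
t=56: [169, 198, 184, 156]
t=57: [104, 115, 101, 139]
t=58: [189, 157, 143, 175]
t=59: [152, 104, 90, 138]
t=60: [144, 144, 130, 130]
t=61: [104, 104, 90, 90]
t=62: [145, 145, 131, 131]
t=63: [109, 109, 95, 95]
t=64: [170, 170, 156, 156]
t=65: [89, 89, 123, 123]
t=66: [69, 69, 55, 55]
t=67: [211, 211, 197, 197]
t=68: [198, 198, 184, 184]
t=69: [133, 133, 119, 119]
t=70: [49, 49, 35, 35]
t=71: [111, 111, 97, 97]
t=72: [180, 180, 166, 166]
t=73: [43, 43, 29, 29]
t=74: [81, 81, 67, 67]
t=75: [126, 126, 160, 160]
t=76: [110, 110, 144, 144]
t=77: [174, 174, 160, 160]
t=78: [109, 109, 143, 143]
t=79: [169, 169, 155, 155]
t=80: [84, 84, 118, 118]
t=81: [44, 44, 30, 30]
t=82: [86, 86, 72, 72]
t=83: [55, 55, 41, 41]
t=84: [141, 141, 127, 127]
t=85: [89, 89, 75, 75]
t=86: [70, 70, 56, 56]
t=87: [71, 71, 105, 105]
t=88: [76, 76, 110, 110]
t=89: [101, 101, 135, 135]
t=90: [129, 129, 115, 115]
t=91: [125, 125, 159, 159]
t=92: [105, 105, 139, 139]
t=93: [149, 149, 135, 135]
t=94: [129, 129, 115, 115]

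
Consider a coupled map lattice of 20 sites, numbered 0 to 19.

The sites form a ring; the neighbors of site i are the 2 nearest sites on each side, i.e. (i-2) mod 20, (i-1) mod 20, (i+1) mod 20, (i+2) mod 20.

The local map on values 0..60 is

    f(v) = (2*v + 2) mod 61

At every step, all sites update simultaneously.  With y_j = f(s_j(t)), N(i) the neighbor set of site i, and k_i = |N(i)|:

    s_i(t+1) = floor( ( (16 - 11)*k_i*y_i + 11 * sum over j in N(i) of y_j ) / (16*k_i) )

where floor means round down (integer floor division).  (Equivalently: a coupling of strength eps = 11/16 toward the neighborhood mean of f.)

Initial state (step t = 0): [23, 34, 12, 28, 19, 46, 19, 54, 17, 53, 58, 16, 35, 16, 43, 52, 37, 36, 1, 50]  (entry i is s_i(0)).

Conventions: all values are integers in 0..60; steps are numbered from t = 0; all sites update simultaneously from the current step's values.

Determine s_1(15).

Simulating step by step:
t=0: [23, 34, 12, 28, 19, 46, 19, 54, 17, 53, 58, 16, 35, 16, 43, 52, 37, 36, 1, 50]
t=1: [28, 32, 34, 36, 39, 42, 39, 42, 44, 44, 39, 36, 29, 30, 26, 29, 19, 22, 21, 25]
t=2: [37, 24, 19, 14, 17, 20, 22, 25, 24, 23, 28, 22, 33, 32, 44, 42, 47, 48, 47, 42]
t=3: [30, 34, 35, 38, 38, 41, 45, 48, 50, 50, 44, 34, 25, 19, 21, 26, 32, 32, 30, 31]
t=4: [4, 8, 11, 15, 19, 24, 29, 34, 36, 32, 33, 30, 37, 39, 39, 33, 19, 12, 2, 3]
t=5: [12, 18, 24, 32, 41, 39, 38, 24, 17, 6, 8, 8, 12, 13, 19, 20, 22, 18, 16, 12]
t=6: [33, 30, 31, 23, 22, 22, 27, 30, 28, 25, 21, 20, 26, 30, 36, 39, 40, 37, 34, 31]
t=7: [4, 10, 18, 31, 40, 40, 43, 36, 44, 41, 49, 39, 34, 22, 20, 14, 16, 13, 10, 6]
t=8: [19, 18, 21, 18, 21, 17, 22, 21, 26, 24, 25, 26, 27, 31, 33, 35, 31, 25, 21, 18]
t=9: [40, 39, 41, 39, 41, 40, 44, 45, 49, 50, 53, 44, 37, 22, 14, 14, 20, 32, 36, 41]
t=10: [19, 20, 21, 20, 23, 24, 28, 32, 37, 37, 36, 34, 30, 32, 32, 30, 26, 20, 19, 17]
t=11: [40, 40, 43, 44, 48, 41, 38, 25, 20, 11, 10, 8, 5, 4, 12, 18, 32, 35, 42, 39]
t=12: [22, 23, 27, 27, 28, 30, 31, 34, 32, 30, 23, 17, 16, 19, 19, 20, 18, 18, 17, 19]
t=13: [45, 49, 53, 45, 38, 21, 13, 4, 12, 17, 28, 32, 38, 38, 38, 39, 38, 38, 39, 41]
t=14: [31, 34, 34, 34, 31, 28, 25, 26, 30, 28, 32, 23, 21, 15, 17, 17, 17, 18, 21, 25]
t=15: [20, 15, 6, 16, 22, 38, 36, 45, 29, 36, 27, 38, 34, 38, 36, 35, 37, 40, 35, 32]

Answer: s_1(15) = 15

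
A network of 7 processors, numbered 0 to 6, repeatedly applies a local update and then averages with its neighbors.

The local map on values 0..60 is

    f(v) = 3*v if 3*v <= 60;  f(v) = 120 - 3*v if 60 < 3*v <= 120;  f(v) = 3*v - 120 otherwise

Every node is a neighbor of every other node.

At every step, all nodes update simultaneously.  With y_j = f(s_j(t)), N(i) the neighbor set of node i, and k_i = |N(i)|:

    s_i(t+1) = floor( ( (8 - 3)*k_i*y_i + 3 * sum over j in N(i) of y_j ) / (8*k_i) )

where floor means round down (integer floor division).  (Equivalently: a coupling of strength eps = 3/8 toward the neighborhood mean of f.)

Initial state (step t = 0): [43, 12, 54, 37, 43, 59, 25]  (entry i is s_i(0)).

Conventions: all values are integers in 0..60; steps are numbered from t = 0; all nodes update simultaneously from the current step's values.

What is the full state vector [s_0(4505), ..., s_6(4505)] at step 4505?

Simulating step by step:
t=0: [43, 12, 54, 37, 43, 59, 25]
t=1: [18, 33, 36, 18, 18, 45, 38]
t=2: [43, 25, 20, 43, 43, 21, 16]
t=3: [19, 40, 48, 19, 19, 46, 41]
t=4: [45, 13, 27, 45, 45, 23, 15]
t=5: [22, 35, 35, 22, 22, 42, 39]
t=6: [42, 21, 21, 42, 42, 15, 14]
t=7: [17, 45, 45, 17, 17, 39, 37]
t=8: [40, 20, 20, 40, 40, 13, 17]
t=9: [13, 46, 46, 13, 13, 35, 41]
t=10: [32, 20, 20, 32, 32, 19, 12]
t=11: [31, 51, 51, 31, 31, 49, 38]
t=12: [26, 29, 29, 26, 26, 26, 14]
t=13: [40, 35, 35, 40, 40, 40, 40]
t=14: [1, 10, 10, 1, 1, 1, 1]
t=15: [6, 21, 21, 6, 6, 6, 6]
t=16: [22, 44, 44, 22, 22, 22, 22]
t=17: [48, 25, 25, 48, 48, 48, 48]
t=18: [26, 38, 38, 26, 26, 26, 26]
t=19: [37, 17, 17, 37, 37, 37, 37]
t=20: [14, 37, 37, 14, 14, 14, 14]
t=21: [37, 19, 19, 37, 37, 37, 37]
t=22: [15, 42, 42, 15, 15, 15, 15]
t=23: [40, 18, 18, 40, 40, 40, 40]
t=24: [6, 37, 37, 6, 6, 6, 6]
t=25: [16, 11, 11, 16, 16, 16, 16]
t=26: [46, 37, 37, 46, 46, 46, 46]
t=27: [16, 11, 11, 16, 16, 16, 16]

Answer: [16, 11, 11, 16, 16, 16, 16]
Key observation: The state at step 25, [16, 11, 11, 16, 16, 16, 16], reappears at step 27: the system is in a cycle of period 2 from step 25 on.  Therefore the state at step 4505 equals the state at step 25 + ((4505 - 25) mod 2) = 25, which is [16, 11, 11, 16, 16, 16, 16].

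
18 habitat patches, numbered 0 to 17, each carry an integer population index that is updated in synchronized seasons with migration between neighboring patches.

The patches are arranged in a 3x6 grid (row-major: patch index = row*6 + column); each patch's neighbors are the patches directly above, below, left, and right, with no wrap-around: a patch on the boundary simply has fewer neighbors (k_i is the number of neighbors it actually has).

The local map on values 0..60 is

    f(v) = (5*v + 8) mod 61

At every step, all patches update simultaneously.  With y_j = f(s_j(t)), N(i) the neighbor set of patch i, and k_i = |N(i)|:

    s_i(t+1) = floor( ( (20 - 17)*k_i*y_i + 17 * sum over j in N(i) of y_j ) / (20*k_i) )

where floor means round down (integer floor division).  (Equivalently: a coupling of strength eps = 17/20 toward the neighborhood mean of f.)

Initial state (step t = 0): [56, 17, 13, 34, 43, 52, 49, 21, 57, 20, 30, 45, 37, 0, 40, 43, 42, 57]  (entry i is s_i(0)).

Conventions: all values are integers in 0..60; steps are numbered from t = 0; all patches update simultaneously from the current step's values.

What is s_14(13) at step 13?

Simulating step by step:
t=0: [56, 17, 13, 34, 43, 52, 49, 21, 57, 20, 30, 45, 37, 0, 40, 43, 42, 57]
t=1: [24, 35, 40, 36, 38, 41, 31, 28, 36, 45, 41, 38, 8, 25, 31, 36, 40, 43]
t=2: [18, 16, 6, 26, 20, 17, 28, 16, 30, 17, 26, 30, 29, 34, 12, 33, 25, 23]
t=3: [28, 32, 28, 35, 25, 40, 30, 34, 27, 30, 29, 19, 39, 26, 41, 21, 20, 20]
t=4: [38, 37, 22, 20, 17, 26, 34, 33, 34, 27, 33, 35, 25, 32, 29, 39, 43, 44]
t=5: [30, 36, 40, 38, 37, 16, 30, 43, 42, 40, 27, 31, 45, 33, 39, 29, 38, 23]
t=6: [22, 29, 19, 19, 19, 25, 41, 32, 28, 25, 22, 20, 44, 38, 36, 21, 17, 23]
t=7: [34, 45, 34, 33, 37, 39, 46, 28, 26, 39, 36, 26, 25, 29, 27, 21, 35, 33]
t=8: [53, 46, 41, 32, 23, 14, 34, 36, 28, 29, 10, 23, 38, 21, 31, 19, 30, 14]
t=9: [51, 26, 40, 24, 34, 3, 22, 40, 26, 41, 23, 26, 48, 25, 40, 36, 38, 18]
t=10: [33, 21, 14, 32, 16, 34, 22, 25, 24, 10, 25, 19, 29, 16, 12, 20, 14, 18]
t=11: [53, 30, 32, 35, 36, 37, 34, 31, 20, 32, 32, 35, 40, 17, 23, 30, 29, 30]
t=12: [43, 38, 30, 27, 16, 3, 35, 42, 35, 34, 24, 26, 41, 23, 32, 27, 38, 18]
t=13: [12, 33, 15, 36, 18, 21, 29, 8, 36, 18, 25, 21, 4, 31, 13, 36, 20, 18]

Answer: s_14(13) = 13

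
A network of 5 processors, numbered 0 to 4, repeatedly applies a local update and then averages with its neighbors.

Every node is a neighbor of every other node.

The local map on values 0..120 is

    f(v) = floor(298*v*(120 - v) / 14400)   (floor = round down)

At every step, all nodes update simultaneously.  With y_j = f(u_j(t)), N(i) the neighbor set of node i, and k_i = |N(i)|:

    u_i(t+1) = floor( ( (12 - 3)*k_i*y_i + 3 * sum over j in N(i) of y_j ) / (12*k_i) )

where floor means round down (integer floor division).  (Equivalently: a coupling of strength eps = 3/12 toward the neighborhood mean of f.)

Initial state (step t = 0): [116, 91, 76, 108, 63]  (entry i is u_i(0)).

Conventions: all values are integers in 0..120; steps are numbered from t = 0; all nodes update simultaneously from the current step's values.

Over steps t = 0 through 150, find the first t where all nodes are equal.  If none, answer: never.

Simulating step by step:
t=0: [116, 91, 76, 108, 63]  (not all equal)
t=1: [20, 51, 61, 32, 65]  (not all equal)
t=2: [48, 69, 70, 59, 70]  (not all equal)
t=3: [71, 72, 72, 73, 72]  (not all equal)
t=4: [71, 71, 71, 71, 71]  (all equal)

Answer: 4
Key observation: Synchronization is absorbing here: once all nodes are equal they stay equal, and step 4 is the first all-equal step.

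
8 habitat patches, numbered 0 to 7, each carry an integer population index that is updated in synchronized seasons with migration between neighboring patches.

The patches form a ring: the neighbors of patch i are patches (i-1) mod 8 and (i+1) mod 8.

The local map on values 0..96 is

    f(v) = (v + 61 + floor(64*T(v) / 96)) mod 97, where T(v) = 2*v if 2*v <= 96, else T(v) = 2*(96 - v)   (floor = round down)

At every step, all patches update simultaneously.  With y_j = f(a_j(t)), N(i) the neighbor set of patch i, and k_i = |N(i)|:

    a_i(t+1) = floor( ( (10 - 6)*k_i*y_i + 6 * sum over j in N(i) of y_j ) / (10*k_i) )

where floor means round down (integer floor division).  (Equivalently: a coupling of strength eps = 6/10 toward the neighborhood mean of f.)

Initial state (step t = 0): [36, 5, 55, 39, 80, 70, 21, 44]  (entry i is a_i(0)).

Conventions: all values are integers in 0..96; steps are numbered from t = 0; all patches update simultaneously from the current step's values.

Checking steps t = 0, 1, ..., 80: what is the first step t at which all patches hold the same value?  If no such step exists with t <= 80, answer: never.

Simulating step by step:
t=0: [36, 5, 55, 39, 80, 70, 21, 44]  (not all equal)
t=1: [60, 65, 67, 63, 62, 50, 45, 44]  (not all equal)
t=2: [69, 70, 69, 70, 72, 72, 69, 68]  (not all equal)
t=3: [68, 68, 68, 68, 68, 68, 68, 69]  (not all equal)
t=4: [69, 69, 69, 69, 69, 69, 69, 69]  (all equal)

Answer: 4
Key observation: Synchronization is absorbing here: once all patches are equal they stay equal, and step 4 is the first all-equal step.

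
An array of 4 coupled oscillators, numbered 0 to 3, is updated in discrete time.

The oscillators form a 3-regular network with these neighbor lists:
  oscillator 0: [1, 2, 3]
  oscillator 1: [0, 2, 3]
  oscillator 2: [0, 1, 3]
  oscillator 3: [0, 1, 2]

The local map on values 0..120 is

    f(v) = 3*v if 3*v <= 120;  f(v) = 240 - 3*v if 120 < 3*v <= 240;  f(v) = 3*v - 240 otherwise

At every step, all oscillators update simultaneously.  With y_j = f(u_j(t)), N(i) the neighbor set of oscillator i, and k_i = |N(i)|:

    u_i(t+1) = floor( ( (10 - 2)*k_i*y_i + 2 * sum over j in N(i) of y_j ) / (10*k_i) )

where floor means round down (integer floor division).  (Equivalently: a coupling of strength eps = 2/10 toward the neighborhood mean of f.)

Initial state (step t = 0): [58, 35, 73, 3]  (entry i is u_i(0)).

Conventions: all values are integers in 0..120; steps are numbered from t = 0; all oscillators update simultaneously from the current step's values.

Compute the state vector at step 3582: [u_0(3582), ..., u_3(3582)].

Answer: [91, 67, 91, 67]
Key observation: The state at step 30, [91, 67, 91, 67], reappears at step 36: the system is in a cycle of period 6 from step 30 on.  Therefore the state at step 3582 equals the state at step 30 + ((3582 - 30) mod 6) = 30, which is [91, 67, 91, 67].

Derivation:
t=0: [58, 35, 73, 3]
t=1: [61, 90, 28, 20]
t=2: [57, 37, 77, 59]
t=3: [67, 98, 23, 63]
t=4: [42, 53, 64, 51]
t=5: [105, 81, 57, 85]
t=6: [65, 13, 61, 21]
t=7: [46, 42, 55, 59]
t=8: [98, 107, 78, 69]
t=9: [51, 71, 16, 35]
t=10: [81, 37, 53, 94]
t=11: [18, 97, 75, 46]
t=12: [54, 52, 25, 89]
t=13: [74, 79, 72, 37]
t=14: [23, 12, 28, 91]
t=15: [65, 41, 76, 39]
t=16: [52, 105, 28, 105]
t=17: [82, 76, 82, 76]
t=18: [6, 11, 6, 11]
t=19: [20, 31, 20, 31]
t=20: [64, 88, 64, 88]
t=21: [44, 27, 44, 27]
t=22: [104, 84, 104, 84]
t=23: [64, 20, 64, 20]
t=24: [49, 58, 49, 58]
t=25: [89, 69, 89, 69]
t=26: [27, 32, 27, 32]
t=27: [83, 94, 83, 94]
t=28: [13, 37, 13, 37]
t=29: [48, 101, 48, 101]
t=30: [91, 67, 91, 67]
t=31: [33, 38, 33, 38]
t=32: [101, 112, 101, 112]
t=33: [67, 91, 67, 91]
t=34: [38, 33, 38, 33]
t=35: [112, 101, 112, 101]
t=36: [91, 67, 91, 67]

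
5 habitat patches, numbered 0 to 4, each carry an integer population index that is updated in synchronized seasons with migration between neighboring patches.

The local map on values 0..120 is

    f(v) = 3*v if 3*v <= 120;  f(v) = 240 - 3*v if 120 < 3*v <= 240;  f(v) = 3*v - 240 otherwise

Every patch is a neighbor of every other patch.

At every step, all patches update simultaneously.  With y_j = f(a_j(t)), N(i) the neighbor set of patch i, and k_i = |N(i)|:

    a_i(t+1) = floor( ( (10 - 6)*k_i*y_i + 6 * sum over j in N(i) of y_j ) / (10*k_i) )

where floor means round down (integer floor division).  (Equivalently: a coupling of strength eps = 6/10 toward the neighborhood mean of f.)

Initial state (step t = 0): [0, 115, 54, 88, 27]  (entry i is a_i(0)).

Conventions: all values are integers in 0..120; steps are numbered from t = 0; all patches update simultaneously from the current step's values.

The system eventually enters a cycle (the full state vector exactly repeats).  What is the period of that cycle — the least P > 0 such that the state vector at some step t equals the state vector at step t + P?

Answer: 4
Key observation: The state at step 11, [117, 117, 117, 117, 117], reappears at step 15 — and no state repeats earlier — so the cycle the system enters has period 4.

Derivation:
t=0: [0, 115, 54, 88, 27]
t=1: [43, 69, 62, 49, 63]
t=2: [79, 59, 64, 74, 64]
t=3: [27, 42, 39, 31, 39]
t=4: [98, 106, 107, 101, 107]
t=5: [67, 73, 73, 69, 73]
t=6: [30, 25, 25, 28, 25]
t=7: [82, 78, 78, 80, 78]
t=8: [5, 5, 5, 3, 5]
t=9: [14, 14, 14, 12, 14]
t=10: [41, 41, 41, 39, 41]
t=11: [117, 117, 117, 117, 117]
t=12: [111, 111, 111, 111, 111]
t=13: [93, 93, 93, 93, 93]
t=14: [39, 39, 39, 39, 39]
t=15: [117, 117, 117, 117, 117]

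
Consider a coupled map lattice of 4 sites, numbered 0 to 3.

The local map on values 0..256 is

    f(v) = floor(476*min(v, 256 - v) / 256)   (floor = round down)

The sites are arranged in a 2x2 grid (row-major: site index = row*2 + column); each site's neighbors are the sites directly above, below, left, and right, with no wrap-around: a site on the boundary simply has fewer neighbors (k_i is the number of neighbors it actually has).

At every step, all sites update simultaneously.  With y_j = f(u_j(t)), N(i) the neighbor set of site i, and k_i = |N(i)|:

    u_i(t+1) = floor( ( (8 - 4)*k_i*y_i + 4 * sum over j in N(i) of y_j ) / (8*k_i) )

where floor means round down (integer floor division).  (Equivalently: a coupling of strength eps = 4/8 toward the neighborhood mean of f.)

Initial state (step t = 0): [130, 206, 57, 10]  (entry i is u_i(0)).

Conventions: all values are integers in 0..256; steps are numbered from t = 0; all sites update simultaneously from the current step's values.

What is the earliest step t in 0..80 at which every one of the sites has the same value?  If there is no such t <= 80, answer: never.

Simulating step by step:
t=0: [130, 206, 57, 10]  (not all equal)
t=1: [166, 109, 115, 58]  (not all equal)
t=2: [187, 169, 175, 157]  (not all equal)
t=3: [141, 158, 153, 169]  (not all equal)
t=4: [199, 184, 189, 173]  (not all equal)
t=5: [116, 131, 126, 141]  (not all equal)
t=6: [224, 223, 224, 223]  (not all equal)
t=7: [59, 60, 59, 60]  (not all equal)
t=8: [109, 110, 109, 110]  (not all equal)
t=9: [202, 203, 202, 203]  (not all equal)
t=10: [99, 98, 99, 98]  (not all equal)
t=11: [183, 182, 183, 182]  (not all equal)
t=12: [135, 136, 135, 136]  (not all equal)
t=13: [223, 223, 223, 223]  (all equal)

Answer: 13
Key observation: Synchronization is absorbing here: once all sites are equal they stay equal, and step 13 is the first all-equal step.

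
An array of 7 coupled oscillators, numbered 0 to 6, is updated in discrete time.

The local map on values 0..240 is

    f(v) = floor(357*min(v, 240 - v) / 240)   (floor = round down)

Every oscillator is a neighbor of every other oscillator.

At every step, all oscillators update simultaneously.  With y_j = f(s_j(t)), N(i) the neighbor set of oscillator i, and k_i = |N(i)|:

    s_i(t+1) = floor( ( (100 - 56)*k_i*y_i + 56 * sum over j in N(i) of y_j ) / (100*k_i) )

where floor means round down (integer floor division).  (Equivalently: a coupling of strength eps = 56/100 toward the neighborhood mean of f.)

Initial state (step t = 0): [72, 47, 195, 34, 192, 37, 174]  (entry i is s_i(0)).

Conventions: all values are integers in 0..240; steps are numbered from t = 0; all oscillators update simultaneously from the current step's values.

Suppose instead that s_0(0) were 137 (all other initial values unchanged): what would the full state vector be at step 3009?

Simulating step by step:
t=0: [137, 47, 195, 34, 192, 37, 174]
t=1: [105, 76, 75, 69, 77, 71, 86]
t=2: [131, 116, 115, 112, 116, 113, 121]
t=3: [167, 170, 170, 168, 170, 169, 172]
t=4: [105, 104, 104, 105, 104, 104, 103]
t=5: [154, 154, 154, 154, 154, 154, 153]
t=6: [127, 127, 127, 127, 127, 127, 127]
t=7: [168, 168, 168, 168, 168, 168, 168]
t=8: [107, 107, 107, 107, 107, 107, 107]
t=9: [159, 159, 159, 159, 159, 159, 159]
t=10: [120, 120, 120, 120, 120, 120, 120]
t=11: [178, 178, 178, 178, 178, 178, 178]
t=12: [92, 92, 92, 92, 92, 92, 92]
t=13: [136, 136, 136, 136, 136, 136, 136]
t=14: [154, 154, 154, 154, 154, 154, 154]
t=15: [127, 127, 127, 127, 127, 127, 127]

Answer: [92, 92, 92, 92, 92, 92, 92]
Key observation: The state at step 6, [127, 127, 127, 127, 127, 127, 127], reappears at step 15: the system is in a cycle of period 9 from step 6 on.  Therefore the state at step 3009 equals the state at step 6 + ((3009 - 6) mod 9) = 12, which is [92, 92, 92, 92, 92, 92, 92].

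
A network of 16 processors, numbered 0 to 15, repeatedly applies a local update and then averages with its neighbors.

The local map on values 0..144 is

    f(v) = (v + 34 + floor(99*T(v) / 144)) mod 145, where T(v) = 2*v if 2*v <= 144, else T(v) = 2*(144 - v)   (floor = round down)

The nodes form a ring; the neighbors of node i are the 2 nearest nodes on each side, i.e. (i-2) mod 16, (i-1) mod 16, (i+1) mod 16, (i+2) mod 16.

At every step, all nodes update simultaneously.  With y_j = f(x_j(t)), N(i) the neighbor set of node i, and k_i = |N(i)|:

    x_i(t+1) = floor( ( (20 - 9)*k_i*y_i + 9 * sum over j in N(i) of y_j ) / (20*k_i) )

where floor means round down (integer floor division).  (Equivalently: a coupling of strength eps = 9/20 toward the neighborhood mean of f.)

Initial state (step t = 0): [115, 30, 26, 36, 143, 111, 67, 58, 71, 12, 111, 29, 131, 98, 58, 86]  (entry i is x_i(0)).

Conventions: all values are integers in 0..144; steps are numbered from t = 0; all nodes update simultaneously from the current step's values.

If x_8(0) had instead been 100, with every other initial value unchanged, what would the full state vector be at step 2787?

Simulating step by step:
t=0: [115, 30, 26, 36, 143, 111, 67, 58, 100, 12, 111, 29, 131, 98, 58, 86]
t=1: [55, 92, 86, 96, 52, 50, 43, 37, 47, 59, 52, 77, 45, 52, 35, 54]
t=2: [37, 44, 44, 42, 34, 39, 90, 85, 33, 37, 32, 53, 99, 43, 85, 31]
t=3: [115, 132, 132, 131, 113, 109, 74, 76, 99, 99, 93, 54, 62, 100, 76, 109]
t=4: [43, 38, 38, 38, 44, 47, 54, 54, 51, 46, 45, 30, 39, 44, 51, 46]
t=5: [119, 127, 126, 111, 105, 33, 27, 28, 41, 109, 120, 119, 113, 119, 66, 124]
t=6: [41, 40, 40, 51, 58, 94, 97, 98, 104, 60, 52, 42, 43, 42, 43, 40]
t=7: [130, 115, 104, 43, 41, 43, 47, 47, 42, 44, 45, 108, 121, 133, 134, 130]
t=8: [39, 52, 65, 115, 108, 104, 45, 45, 104, 111, 117, 65, 51, 38, 37, 38]
t=9: [103, 44, 49, 40, 56, 67, 108, 108, 67, 55, 40, 48, 42, 101, 109, 111]
t=10: [52, 101, 40, 94, 37, 53, 43, 43, 53, 35, 93, 38, 98, 52, 56, 56]
t=11: [31, 51, 97, 63, 103, 57, 106, 106, 57, 101, 62, 94, 51, 31, 22, 22]
t=12: [84, 37, 50, 35, 44, 33, 41, 42, 33, 44, 34, 50, 37, 85, 82, 82]
t=13: [57, 92, 52, 106, 117, 119, 127, 128, 119, 117, 105, 52, 92, 57, 63, 63]
t=14: [28, 42, 25, 42, 39, 42, 40, 40, 42, 39, 42, 25, 42, 28, 36, 36]
t=15: [107, 123, 106, 127, 124, 131, 129, 129, 131, 124, 127, 106, 123, 107, 116, 116]
t=16: [44, 41, 44, 39, 40, 37, 38, 38, 37, 40, 39, 44, 41, 44, 43, 43]
t=17: [136, 132, 134, 127, 128, 123, 123, 123, 123, 128, 127, 134, 132, 136, 135, 135]
t=18: [36, 36, 36, 38, 38, 39, 39, 39, 39, 38, 38, 36, 36, 36, 36, 36]
t=19: [119, 119, 120, 123, 123, 125, 125, 125, 125, 123, 123, 120, 119, 119, 119, 119]
t=20: [42, 41, 41, 40, 40, 40, 40, 40, 40, 40, 40, 41, 41, 42, 42, 42]
t=21: [132, 131, 130, 129, 129, 129, 129, 129, 129, 129, 129, 130, 131, 132, 132, 132]
t=22: [37, 37, 37, 37, 38, 38, 38, 38, 38, 38, 37, 37, 37, 37, 37, 37]
t=23: [121, 121, 121, 121, 123, 123, 124, 124, 123, 123, 121, 121, 121, 121, 121, 121]
t=24: [41, 41, 40, 40, 40, 40, 40, 40, 40, 40, 40, 40, 41, 41, 41, 41]
t=25: [130, 130, 129, 129, 129, 129, 129, 129, 129, 129, 129, 129, 130, 130, 131, 131]
t=26: [37, 37, 38, 38, 38, 38, 38, 38, 38, 38, 38, 38, 37, 37, 37, 37]
t=27: [121, 121, 123, 123, 124, 124, 124, 124, 124, 124, 123, 123, 121, 121, 121, 121]
t=28: [40, 40, 40, 40, 40, 40, 40, 40, 40, 40, 40, 40, 40, 40, 41, 41]
t=29: [129, 129, 129, 129, 129, 129, 129, 129, 129, 129, 129, 129, 129, 129, 130, 130]
t=30: [38, 38, 38, 38, 38, 38, 38, 38, 38, 38, 38, 38, 38, 38, 38, 38]
t=31: [124, 124, 124, 124, 124, 124, 124, 124, 124, 124, 124, 124, 124, 124, 124, 124]
t=32: [40, 40, 40, 40, 40, 40, 40, 40, 40, 40, 40, 40, 40, 40, 40, 40]
t=33: [129, 129, 129, 129, 129, 129, 129, 129, 129, 129, 129, 129, 129, 129, 129, 129]
t=34: [38, 38, 38, 38, 38, 38, 38, 38, 38, 38, 38, 38, 38, 38, 38, 38]

Answer: [124, 124, 124, 124, 124, 124, 124, 124, 124, 124, 124, 124, 124, 124, 124, 124]
Key observation: The state at step 30, [38, 38, 38, 38, 38, 38, 38, 38, 38, 38, 38, 38, 38, 38, 38, 38], reappears at step 34: the system is in a cycle of period 4 from step 30 on.  Therefore the state at step 2787 equals the state at step 30 + ((2787 - 30) mod 4) = 31, which is [124, 124, 124, 124, 124, 124, 124, 124, 124, 124, 124, 124, 124, 124, 124, 124].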